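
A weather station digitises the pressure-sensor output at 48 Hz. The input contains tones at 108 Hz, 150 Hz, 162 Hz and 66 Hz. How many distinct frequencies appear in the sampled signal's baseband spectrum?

fs/2 = 24 Hz.
108 Hz mod fs = 12 Hz.
12 Hz ≤ fs/2 = 24 Hz, appears at 12 Hz.
150 Hz mod fs = 6 Hz.
6 Hz ≤ fs/2 = 24 Hz, appears at 6 Hz.
162 Hz mod fs = 18 Hz.
18 Hz ≤ fs/2 = 24 Hz, appears at 18 Hz.
66 Hz mod fs = 18 Hz.
18 Hz ≤ fs/2 = 24 Hz, appears at 18 Hz.
Distinct values: {6 Hz, 12 Hz, 18 Hz} → 3.

3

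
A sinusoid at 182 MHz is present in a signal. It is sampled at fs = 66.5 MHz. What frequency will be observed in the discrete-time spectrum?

17.5 MHz

182 MHz mod fs = 49 MHz.
49 MHz > fs/2 = 33.25 MHz, folds to fs − 49 MHz = 17.5 MHz.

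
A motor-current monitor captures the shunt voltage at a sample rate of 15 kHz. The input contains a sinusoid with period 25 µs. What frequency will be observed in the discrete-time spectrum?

T = 25 µs → f = 1/T = 40 kHz.
40 kHz mod fs = 10 kHz.
10 kHz > fs/2 = 7.5 kHz, folds to fs − 10 kHz = 5 kHz.

5 kHz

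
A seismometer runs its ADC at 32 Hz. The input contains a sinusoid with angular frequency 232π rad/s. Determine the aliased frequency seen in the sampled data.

12 Hz

ω = 232π rad/s → f = ω/(2π) = 116 Hz.
116 Hz mod fs = 20 Hz.
20 Hz > fs/2 = 16 Hz, folds to fs − 20 Hz = 12 Hz.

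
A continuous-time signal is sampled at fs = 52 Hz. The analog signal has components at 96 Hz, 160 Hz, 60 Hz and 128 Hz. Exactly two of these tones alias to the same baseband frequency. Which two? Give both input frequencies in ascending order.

60 Hz, 96 Hz

fs/2 = 26 Hz.
96 Hz mod fs = 44 Hz.
44 Hz > fs/2 = 26 Hz, folds to fs − 44 Hz = 8 Hz.
160 Hz mod fs = 4 Hz.
4 Hz ≤ fs/2 = 26 Hz, appears at 4 Hz.
60 Hz mod fs = 8 Hz.
8 Hz ≤ fs/2 = 26 Hz, appears at 8 Hz.
128 Hz mod fs = 24 Hz.
24 Hz ≤ fs/2 = 26 Hz, appears at 24 Hz.
60 Hz and 96 Hz both map to 8 Hz.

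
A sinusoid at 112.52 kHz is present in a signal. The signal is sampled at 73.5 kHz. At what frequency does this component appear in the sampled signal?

112.52 kHz mod fs = 39.02 kHz.
39.02 kHz > fs/2 = 36.75 kHz, folds to fs − 39.02 kHz = 34.48 kHz.

34.48 kHz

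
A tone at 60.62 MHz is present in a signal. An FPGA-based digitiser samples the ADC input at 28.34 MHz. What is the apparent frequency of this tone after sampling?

60.62 MHz mod fs = 3.94 MHz.
3.94 MHz ≤ fs/2 = 14.17 MHz, appears at 3.94 MHz.

3.94 MHz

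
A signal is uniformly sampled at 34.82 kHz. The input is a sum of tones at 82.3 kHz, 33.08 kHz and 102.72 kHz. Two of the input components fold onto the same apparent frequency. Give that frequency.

1.74 kHz

fs/2 = 17.41 kHz.
82.3 kHz mod fs = 12.66 kHz.
12.66 kHz ≤ fs/2 = 17.41 kHz, appears at 12.66 kHz.
33.08 kHz > fs/2 = 17.41 kHz, folds to fs − 33.08 kHz = 1.74 kHz.
102.72 kHz mod fs = 33.08 kHz.
33.08 kHz > fs/2 = 17.41 kHz, folds to fs − 33.08 kHz = 1.74 kHz.
33.08 kHz and 102.72 kHz both map to 1.74 kHz.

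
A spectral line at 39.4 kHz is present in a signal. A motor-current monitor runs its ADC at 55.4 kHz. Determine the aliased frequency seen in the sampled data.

16 kHz

39.4 kHz > fs/2 = 27.7 kHz, folds to fs − 39.4 kHz = 16 kHz.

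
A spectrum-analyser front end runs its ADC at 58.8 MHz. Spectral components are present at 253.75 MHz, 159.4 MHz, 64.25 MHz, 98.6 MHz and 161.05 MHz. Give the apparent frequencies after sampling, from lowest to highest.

fs/2 = 29.4 MHz.
253.75 MHz mod fs = 18.55 MHz.
18.55 MHz ≤ fs/2 = 29.4 MHz, appears at 18.55 MHz.
159.4 MHz mod fs = 41.8 MHz.
41.8 MHz > fs/2 = 29.4 MHz, folds to fs − 41.8 MHz = 17 MHz.
64.25 MHz mod fs = 5.45 MHz.
5.45 MHz ≤ fs/2 = 29.4 MHz, appears at 5.45 MHz.
98.6 MHz mod fs = 39.8 MHz.
39.8 MHz > fs/2 = 29.4 MHz, folds to fs − 39.8 MHz = 19 MHz.
161.05 MHz mod fs = 43.45 MHz.
43.45 MHz > fs/2 = 29.4 MHz, folds to fs − 43.45 MHz = 15.35 MHz.
Distinct values: {5.45 MHz, 15.35 MHz, 17 MHz, 18.55 MHz, 19 MHz}.

5.45 MHz, 15.35 MHz, 17 MHz, 18.55 MHz, 19 MHz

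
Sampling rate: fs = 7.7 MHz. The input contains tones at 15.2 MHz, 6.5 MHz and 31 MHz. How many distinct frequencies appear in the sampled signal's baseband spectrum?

fs/2 = 3.85 MHz.
15.2 MHz mod fs = 7.5 MHz.
7.5 MHz > fs/2 = 3.85 MHz, folds to fs − 7.5 MHz = 0.2 MHz.
6.5 MHz > fs/2 = 3.85 MHz, folds to fs − 6.5 MHz = 1.2 MHz.
31 MHz mod fs = 0.2 MHz.
0.2 MHz ≤ fs/2 = 3.85 MHz, appears at 0.2 MHz.
Distinct values: {0.2 MHz, 1.2 MHz} → 2.

2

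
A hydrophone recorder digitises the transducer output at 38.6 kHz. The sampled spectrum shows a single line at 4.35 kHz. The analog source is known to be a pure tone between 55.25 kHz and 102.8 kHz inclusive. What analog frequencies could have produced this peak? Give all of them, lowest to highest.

72.85 kHz, 81.55 kHz

Frequencies that alias to 4.35 kHz are k·fs ± 4.35 kHz for integer k ≥ 0.
k=0: 4.35 kHz.
k=1: 34.25 kHz, 42.95 kHz.
k=2: 72.85 kHz, 81.55 kHz.
k=3: 111.45 kHz, 120.15 kHz.
Within [55.25 kHz, 102.8 kHz]: 72.85 kHz, 81.55 kHz.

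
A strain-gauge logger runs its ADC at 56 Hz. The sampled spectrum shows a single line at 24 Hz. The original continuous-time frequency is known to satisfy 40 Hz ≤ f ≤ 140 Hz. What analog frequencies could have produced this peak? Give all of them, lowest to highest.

Frequencies that alias to 24 Hz are k·fs ± 24 Hz for integer k ≥ 0.
k=0: 24 Hz.
k=1: 32 Hz, 80 Hz.
k=2: 88 Hz, 136 Hz.
k=3: 144 Hz, 192 Hz.
Within [40 Hz, 140 Hz]: 80 Hz, 88 Hz, 136 Hz.

80 Hz, 88 Hz, 136 Hz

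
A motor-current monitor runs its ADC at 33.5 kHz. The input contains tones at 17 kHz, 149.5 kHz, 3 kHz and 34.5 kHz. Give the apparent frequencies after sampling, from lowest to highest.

1 kHz, 3 kHz, 15.5 kHz, 16.5 kHz

fs/2 = 16.75 kHz.
17 kHz > fs/2 = 16.75 kHz, folds to fs − 17 kHz = 16.5 kHz.
149.5 kHz mod fs = 15.5 kHz.
15.5 kHz ≤ fs/2 = 16.75 kHz, appears at 15.5 kHz.
3 kHz ≤ fs/2 = 16.75 kHz, passes unchanged.
34.5 kHz mod fs = 1 kHz.
1 kHz ≤ fs/2 = 16.75 kHz, appears at 1 kHz.
Distinct values: {1 kHz, 3 kHz, 15.5 kHz, 16.5 kHz}.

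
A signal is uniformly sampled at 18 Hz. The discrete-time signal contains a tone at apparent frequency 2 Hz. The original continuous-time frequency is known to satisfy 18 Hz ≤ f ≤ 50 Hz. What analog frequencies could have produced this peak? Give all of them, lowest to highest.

Frequencies that alias to 2 Hz are k·fs ± 2 Hz for integer k ≥ 0.
k=0: 2 Hz.
k=1: 16 Hz, 20 Hz.
k=2: 34 Hz, 38 Hz.
k=3: 52 Hz, 56 Hz.
Within [18 Hz, 50 Hz]: 20 Hz, 34 Hz, 38 Hz.

20 Hz, 34 Hz, 38 Hz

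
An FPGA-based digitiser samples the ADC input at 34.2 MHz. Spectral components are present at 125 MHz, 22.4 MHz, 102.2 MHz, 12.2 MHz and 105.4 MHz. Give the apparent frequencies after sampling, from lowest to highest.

fs/2 = 17.1 MHz.
125 MHz mod fs = 22.4 MHz.
22.4 MHz > fs/2 = 17.1 MHz, folds to fs − 22.4 MHz = 11.8 MHz.
22.4 MHz > fs/2 = 17.1 MHz, folds to fs − 22.4 MHz = 11.8 MHz.
102.2 MHz mod fs = 33.8 MHz.
33.8 MHz > fs/2 = 17.1 MHz, folds to fs − 33.8 MHz = 0.4 MHz.
12.2 MHz ≤ fs/2 = 17.1 MHz, passes unchanged.
105.4 MHz mod fs = 2.8 MHz.
2.8 MHz ≤ fs/2 = 17.1 MHz, appears at 2.8 MHz.
Distinct values: {0.4 MHz, 2.8 MHz, 11.8 MHz, 12.2 MHz}.

0.4 MHz, 2.8 MHz, 11.8 MHz, 12.2 MHz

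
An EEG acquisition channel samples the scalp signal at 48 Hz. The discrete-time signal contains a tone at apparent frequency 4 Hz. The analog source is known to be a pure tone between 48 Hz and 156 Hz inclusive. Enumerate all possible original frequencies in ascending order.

Frequencies that alias to 4 Hz are k·fs ± 4 Hz for integer k ≥ 0.
k=0: 4 Hz.
k=1: 44 Hz, 52 Hz.
k=2: 92 Hz, 100 Hz.
k=3: 140 Hz, 148 Hz.
k=4: 188 Hz, 196 Hz.
Within [48 Hz, 156 Hz]: 52 Hz, 92 Hz, 100 Hz, 140 Hz, 148 Hz.

52 Hz, 92 Hz, 100 Hz, 140 Hz, 148 Hz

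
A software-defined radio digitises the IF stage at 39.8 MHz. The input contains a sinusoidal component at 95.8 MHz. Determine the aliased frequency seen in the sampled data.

16.2 MHz

95.8 MHz mod fs = 16.2 MHz.
16.2 MHz ≤ fs/2 = 19.9 MHz, appears at 16.2 MHz.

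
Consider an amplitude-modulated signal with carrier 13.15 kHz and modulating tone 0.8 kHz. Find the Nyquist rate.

27.9 kHz

AM sidebands sit at fc ± fm = 12.35 kHz and 13.95 kHz.
Highest-frequency component: 13.95 kHz.
Nyquist rate = 2 × 13.95 kHz = 27.9 kHz.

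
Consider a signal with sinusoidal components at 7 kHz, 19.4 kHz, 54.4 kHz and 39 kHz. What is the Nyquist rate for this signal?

Highest-frequency component: 54.4 kHz.
Nyquist rate = 2 × 54.4 kHz = 108.8 kHz.

108.8 kHz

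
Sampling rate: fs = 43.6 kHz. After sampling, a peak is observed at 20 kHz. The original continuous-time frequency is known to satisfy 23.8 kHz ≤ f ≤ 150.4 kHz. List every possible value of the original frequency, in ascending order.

Frequencies that alias to 20 kHz are k·fs ± 20 kHz for integer k ≥ 0.
k=0: 20 kHz.
k=1: 23.6 kHz, 63.6 kHz.
k=2: 67.2 kHz, 107.2 kHz.
k=3: 110.8 kHz, 150.8 kHz.
k=4: 154.4 kHz, 194.4 kHz.
Within [23.8 kHz, 150.4 kHz]: 63.6 kHz, 67.2 kHz, 107.2 kHz, 110.8 kHz.

63.6 kHz, 67.2 kHz, 107.2 kHz, 110.8 kHz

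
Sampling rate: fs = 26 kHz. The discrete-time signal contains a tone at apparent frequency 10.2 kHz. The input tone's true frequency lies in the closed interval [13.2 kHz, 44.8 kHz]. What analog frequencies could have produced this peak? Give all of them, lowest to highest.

15.8 kHz, 36.2 kHz, 41.8 kHz

Frequencies that alias to 10.2 kHz are k·fs ± 10.2 kHz for integer k ≥ 0.
k=0: 10.2 kHz.
k=1: 15.8 kHz, 36.2 kHz.
k=2: 41.8 kHz, 62.2 kHz.
k=3: 67.8 kHz, 88.2 kHz.
Within [13.2 kHz, 44.8 kHz]: 15.8 kHz, 36.2 kHz, 41.8 kHz.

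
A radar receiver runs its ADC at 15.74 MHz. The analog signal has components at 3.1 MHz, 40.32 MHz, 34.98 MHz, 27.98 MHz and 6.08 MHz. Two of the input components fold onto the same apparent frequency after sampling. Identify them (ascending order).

27.98 MHz, 34.98 MHz

fs/2 = 7.87 MHz.
3.1 MHz ≤ fs/2 = 7.87 MHz, passes unchanged.
40.32 MHz mod fs = 8.84 MHz.
8.84 MHz > fs/2 = 7.87 MHz, folds to fs − 8.84 MHz = 6.9 MHz.
34.98 MHz mod fs = 3.5 MHz.
3.5 MHz ≤ fs/2 = 7.87 MHz, appears at 3.5 MHz.
27.98 MHz mod fs = 12.24 MHz.
12.24 MHz > fs/2 = 7.87 MHz, folds to fs − 12.24 MHz = 3.5 MHz.
6.08 MHz ≤ fs/2 = 7.87 MHz, passes unchanged.
27.98 MHz and 34.98 MHz both map to 3.5 MHz.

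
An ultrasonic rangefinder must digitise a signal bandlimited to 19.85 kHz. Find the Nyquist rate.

Nyquist rate = 2 × 19.85 kHz = 39.7 kHz.

39.7 kHz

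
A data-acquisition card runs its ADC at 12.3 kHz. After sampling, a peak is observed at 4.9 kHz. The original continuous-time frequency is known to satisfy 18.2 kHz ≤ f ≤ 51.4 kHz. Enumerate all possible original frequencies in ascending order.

Frequencies that alias to 4.9 kHz are k·fs ± 4.9 kHz for integer k ≥ 0.
k=0: 4.9 kHz.
k=1: 7.4 kHz, 17.2 kHz.
k=2: 19.7 kHz, 29.5 kHz.
k=3: 32 kHz, 41.8 kHz.
k=4: 44.3 kHz, 54.1 kHz.
k=5: 56.6 kHz, 66.4 kHz.
Within [18.2 kHz, 51.4 kHz]: 19.7 kHz, 29.5 kHz, 32 kHz, 41.8 kHz, 44.3 kHz.

19.7 kHz, 29.5 kHz, 32 kHz, 41.8 kHz, 44.3 kHz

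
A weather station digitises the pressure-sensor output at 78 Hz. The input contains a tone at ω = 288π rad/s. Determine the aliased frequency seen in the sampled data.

12 Hz

ω = 288π rad/s → f = ω/(2π) = 144 Hz.
144 Hz mod fs = 66 Hz.
66 Hz > fs/2 = 39 Hz, folds to fs − 66 Hz = 12 Hz.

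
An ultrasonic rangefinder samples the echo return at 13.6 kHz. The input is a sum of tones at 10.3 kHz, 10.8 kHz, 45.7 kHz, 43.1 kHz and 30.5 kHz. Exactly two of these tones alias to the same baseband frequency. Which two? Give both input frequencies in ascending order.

10.3 kHz, 30.5 kHz

fs/2 = 6.8 kHz.
10.3 kHz > fs/2 = 6.8 kHz, folds to fs − 10.3 kHz = 3.3 kHz.
10.8 kHz > fs/2 = 6.8 kHz, folds to fs − 10.8 kHz = 2.8 kHz.
45.7 kHz mod fs = 4.9 kHz.
4.9 kHz ≤ fs/2 = 6.8 kHz, appears at 4.9 kHz.
43.1 kHz mod fs = 2.3 kHz.
2.3 kHz ≤ fs/2 = 6.8 kHz, appears at 2.3 kHz.
30.5 kHz mod fs = 3.3 kHz.
3.3 kHz ≤ fs/2 = 6.8 kHz, appears at 3.3 kHz.
10.3 kHz and 30.5 kHz both map to 3.3 kHz.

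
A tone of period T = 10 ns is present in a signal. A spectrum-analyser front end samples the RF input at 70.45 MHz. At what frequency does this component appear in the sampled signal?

29.55 MHz

T = 10 ns → f = 1/T = 100 MHz.
100 MHz mod fs = 29.55 MHz.
29.55 MHz ≤ fs/2 = 35.225 MHz, appears at 29.55 MHz.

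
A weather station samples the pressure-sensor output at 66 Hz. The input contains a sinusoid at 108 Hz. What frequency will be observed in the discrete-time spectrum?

24 Hz

108 Hz mod fs = 42 Hz.
42 Hz > fs/2 = 33 Hz, folds to fs − 42 Hz = 24 Hz.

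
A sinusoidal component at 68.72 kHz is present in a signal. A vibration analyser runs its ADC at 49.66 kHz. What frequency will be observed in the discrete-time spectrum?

19.06 kHz

68.72 kHz mod fs = 19.06 kHz.
19.06 kHz ≤ fs/2 = 24.83 kHz, appears at 19.06 kHz.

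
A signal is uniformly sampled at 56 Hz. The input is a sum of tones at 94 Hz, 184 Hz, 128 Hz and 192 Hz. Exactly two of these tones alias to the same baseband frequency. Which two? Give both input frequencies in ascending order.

fs/2 = 28 Hz.
94 Hz mod fs = 38 Hz.
38 Hz > fs/2 = 28 Hz, folds to fs − 38 Hz = 18 Hz.
184 Hz mod fs = 16 Hz.
16 Hz ≤ fs/2 = 28 Hz, appears at 16 Hz.
128 Hz mod fs = 16 Hz.
16 Hz ≤ fs/2 = 28 Hz, appears at 16 Hz.
192 Hz mod fs = 24 Hz.
24 Hz ≤ fs/2 = 28 Hz, appears at 24 Hz.
128 Hz and 184 Hz both map to 16 Hz.

128 Hz, 184 Hz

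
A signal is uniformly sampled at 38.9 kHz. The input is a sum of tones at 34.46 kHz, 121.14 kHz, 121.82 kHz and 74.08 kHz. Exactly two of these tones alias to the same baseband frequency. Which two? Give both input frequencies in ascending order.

fs/2 = 19.45 kHz.
34.46 kHz > fs/2 = 19.45 kHz, folds to fs − 34.46 kHz = 4.44 kHz.
121.14 kHz mod fs = 4.44 kHz.
4.44 kHz ≤ fs/2 = 19.45 kHz, appears at 4.44 kHz.
121.82 kHz mod fs = 5.12 kHz.
5.12 kHz ≤ fs/2 = 19.45 kHz, appears at 5.12 kHz.
74.08 kHz mod fs = 35.18 kHz.
35.18 kHz > fs/2 = 19.45 kHz, folds to fs − 35.18 kHz = 3.72 kHz.
34.46 kHz and 121.14 kHz both map to 4.44 kHz.

34.46 kHz, 121.14 kHz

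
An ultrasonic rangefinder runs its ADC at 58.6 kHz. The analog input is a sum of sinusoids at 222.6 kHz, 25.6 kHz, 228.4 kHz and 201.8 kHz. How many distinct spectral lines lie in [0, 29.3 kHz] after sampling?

4

fs/2 = 29.3 kHz.
222.6 kHz mod fs = 46.8 kHz.
46.8 kHz > fs/2 = 29.3 kHz, folds to fs − 46.8 kHz = 11.8 kHz.
25.6 kHz ≤ fs/2 = 29.3 kHz, passes unchanged.
228.4 kHz mod fs = 52.6 kHz.
52.6 kHz > fs/2 = 29.3 kHz, folds to fs − 52.6 kHz = 6 kHz.
201.8 kHz mod fs = 26 kHz.
26 kHz ≤ fs/2 = 29.3 kHz, appears at 26 kHz.
Distinct values: {6 kHz, 11.8 kHz, 25.6 kHz, 26 kHz} → 4.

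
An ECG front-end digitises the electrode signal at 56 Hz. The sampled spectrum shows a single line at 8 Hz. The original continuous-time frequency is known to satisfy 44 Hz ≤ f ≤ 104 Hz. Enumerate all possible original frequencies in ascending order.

48 Hz, 64 Hz, 104 Hz

Frequencies that alias to 8 Hz are k·fs ± 8 Hz for integer k ≥ 0.
k=0: 8 Hz.
k=1: 48 Hz, 64 Hz.
k=2: 104 Hz, 120 Hz.
k=3: 160 Hz, 176 Hz.
Within [44 Hz, 104 Hz]: 48 Hz, 64 Hz, 104 Hz.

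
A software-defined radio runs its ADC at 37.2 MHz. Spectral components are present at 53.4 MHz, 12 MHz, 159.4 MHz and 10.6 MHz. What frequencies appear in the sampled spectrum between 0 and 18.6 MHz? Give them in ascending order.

fs/2 = 18.6 MHz.
53.4 MHz mod fs = 16.2 MHz.
16.2 MHz ≤ fs/2 = 18.6 MHz, appears at 16.2 MHz.
12 MHz ≤ fs/2 = 18.6 MHz, passes unchanged.
159.4 MHz mod fs = 10.6 MHz.
10.6 MHz ≤ fs/2 = 18.6 MHz, appears at 10.6 MHz.
10.6 MHz ≤ fs/2 = 18.6 MHz, passes unchanged.
Distinct values: {10.6 MHz, 12 MHz, 16.2 MHz}.

10.6 MHz, 12 MHz, 16.2 MHz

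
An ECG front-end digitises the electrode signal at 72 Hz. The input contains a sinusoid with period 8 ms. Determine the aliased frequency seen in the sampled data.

19 Hz

T = 8 ms → f = 1/T = 125 Hz.
125 Hz mod fs = 53 Hz.
53 Hz > fs/2 = 36 Hz, folds to fs − 53 Hz = 19 Hz.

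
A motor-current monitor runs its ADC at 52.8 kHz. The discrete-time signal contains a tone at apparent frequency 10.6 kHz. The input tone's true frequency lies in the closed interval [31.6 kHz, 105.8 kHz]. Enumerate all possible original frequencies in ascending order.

42.2 kHz, 63.4 kHz, 95 kHz

Frequencies that alias to 10.6 kHz are k·fs ± 10.6 kHz for integer k ≥ 0.
k=0: 10.6 kHz.
k=1: 42.2 kHz, 63.4 kHz.
k=2: 95 kHz, 116.2 kHz.
k=3: 147.8 kHz, 169 kHz.
Within [31.6 kHz, 105.8 kHz]: 42.2 kHz, 63.4 kHz, 95 kHz.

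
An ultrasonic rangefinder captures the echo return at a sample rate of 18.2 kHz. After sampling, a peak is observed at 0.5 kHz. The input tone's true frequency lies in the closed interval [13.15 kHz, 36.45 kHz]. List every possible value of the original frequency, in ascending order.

17.7 kHz, 18.7 kHz, 35.9 kHz

Frequencies that alias to 0.5 kHz are k·fs ± 0.5 kHz for integer k ≥ 0.
k=0: 0.5 kHz.
k=1: 17.7 kHz, 18.7 kHz.
k=2: 35.9 kHz, 36.9 kHz.
k=3: 54.1 kHz, 55.1 kHz.
Within [13.15 kHz, 36.45 kHz]: 17.7 kHz, 18.7 kHz, 35.9 kHz.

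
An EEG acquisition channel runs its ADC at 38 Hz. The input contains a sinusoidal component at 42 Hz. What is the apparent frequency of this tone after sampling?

42 Hz mod fs = 4 Hz.
4 Hz ≤ fs/2 = 19 Hz, appears at 4 Hz.

4 Hz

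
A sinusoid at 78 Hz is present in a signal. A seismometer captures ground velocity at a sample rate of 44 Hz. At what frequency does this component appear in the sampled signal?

78 Hz mod fs = 34 Hz.
34 Hz > fs/2 = 22 Hz, folds to fs − 34 Hz = 10 Hz.

10 Hz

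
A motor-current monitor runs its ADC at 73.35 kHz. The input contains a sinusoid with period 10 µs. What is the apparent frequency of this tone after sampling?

26.65 kHz

T = 10 µs → f = 1/T = 100 kHz.
100 kHz mod fs = 26.65 kHz.
26.65 kHz ≤ fs/2 = 36.675 kHz, appears at 26.65 kHz.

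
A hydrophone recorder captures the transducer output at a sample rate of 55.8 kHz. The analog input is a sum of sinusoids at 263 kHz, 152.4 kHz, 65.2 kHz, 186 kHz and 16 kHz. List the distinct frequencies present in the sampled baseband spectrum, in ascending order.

fs/2 = 27.9 kHz.
263 kHz mod fs = 39.8 kHz.
39.8 kHz > fs/2 = 27.9 kHz, folds to fs − 39.8 kHz = 16 kHz.
152.4 kHz mod fs = 40.8 kHz.
40.8 kHz > fs/2 = 27.9 kHz, folds to fs − 40.8 kHz = 15 kHz.
65.2 kHz mod fs = 9.4 kHz.
9.4 kHz ≤ fs/2 = 27.9 kHz, appears at 9.4 kHz.
186 kHz mod fs = 18.6 kHz.
18.6 kHz ≤ fs/2 = 27.9 kHz, appears at 18.6 kHz.
16 kHz ≤ fs/2 = 27.9 kHz, passes unchanged.
Distinct values: {9.4 kHz, 15 kHz, 16 kHz, 18.6 kHz}.

9.4 kHz, 15 kHz, 16 kHz, 18.6 kHz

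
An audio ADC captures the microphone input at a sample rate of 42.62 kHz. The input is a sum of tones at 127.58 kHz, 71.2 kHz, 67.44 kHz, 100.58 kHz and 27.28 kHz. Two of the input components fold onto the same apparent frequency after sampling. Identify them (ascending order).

27.28 kHz, 100.58 kHz

fs/2 = 21.31 kHz.
127.58 kHz mod fs = 42.34 kHz.
42.34 kHz > fs/2 = 21.31 kHz, folds to fs − 42.34 kHz = 0.28 kHz.
71.2 kHz mod fs = 28.58 kHz.
28.58 kHz > fs/2 = 21.31 kHz, folds to fs − 28.58 kHz = 14.04 kHz.
67.44 kHz mod fs = 24.82 kHz.
24.82 kHz > fs/2 = 21.31 kHz, folds to fs − 24.82 kHz = 17.8 kHz.
100.58 kHz mod fs = 15.34 kHz.
15.34 kHz ≤ fs/2 = 21.31 kHz, appears at 15.34 kHz.
27.28 kHz > fs/2 = 21.31 kHz, folds to fs − 27.28 kHz = 15.34 kHz.
27.28 kHz and 100.58 kHz both map to 15.34 kHz.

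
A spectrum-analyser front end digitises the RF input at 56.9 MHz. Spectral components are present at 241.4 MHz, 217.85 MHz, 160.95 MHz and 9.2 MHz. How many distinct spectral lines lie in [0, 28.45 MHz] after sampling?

3

fs/2 = 28.45 MHz.
241.4 MHz mod fs = 13.8 MHz.
13.8 MHz ≤ fs/2 = 28.45 MHz, appears at 13.8 MHz.
217.85 MHz mod fs = 47.15 MHz.
47.15 MHz > fs/2 = 28.45 MHz, folds to fs − 47.15 MHz = 9.75 MHz.
160.95 MHz mod fs = 47.15 MHz.
47.15 MHz > fs/2 = 28.45 MHz, folds to fs − 47.15 MHz = 9.75 MHz.
9.2 MHz ≤ fs/2 = 28.45 MHz, passes unchanged.
Distinct values: {9.2 MHz, 9.75 MHz, 13.8 MHz} → 3.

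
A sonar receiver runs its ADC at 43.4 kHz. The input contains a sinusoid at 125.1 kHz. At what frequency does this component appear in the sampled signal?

125.1 kHz mod fs = 38.3 kHz.
38.3 kHz > fs/2 = 21.7 kHz, folds to fs − 38.3 kHz = 5.1 kHz.

5.1 kHz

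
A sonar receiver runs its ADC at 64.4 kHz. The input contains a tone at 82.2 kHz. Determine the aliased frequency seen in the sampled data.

17.8 kHz

82.2 kHz mod fs = 17.8 kHz.
17.8 kHz ≤ fs/2 = 32.2 kHz, appears at 17.8 kHz.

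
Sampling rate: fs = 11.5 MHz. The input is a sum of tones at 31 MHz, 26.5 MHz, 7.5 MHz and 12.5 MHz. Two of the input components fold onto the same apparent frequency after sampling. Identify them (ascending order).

26.5 MHz, 31 MHz

fs/2 = 5.75 MHz.
31 MHz mod fs = 8 MHz.
8 MHz > fs/2 = 5.75 MHz, folds to fs − 8 MHz = 3.5 MHz.
26.5 MHz mod fs = 3.5 MHz.
3.5 MHz ≤ fs/2 = 5.75 MHz, appears at 3.5 MHz.
7.5 MHz > fs/2 = 5.75 MHz, folds to fs − 7.5 MHz = 4 MHz.
12.5 MHz mod fs = 1 MHz.
1 MHz ≤ fs/2 = 5.75 MHz, appears at 1 MHz.
26.5 MHz and 31 MHz both map to 3.5 MHz.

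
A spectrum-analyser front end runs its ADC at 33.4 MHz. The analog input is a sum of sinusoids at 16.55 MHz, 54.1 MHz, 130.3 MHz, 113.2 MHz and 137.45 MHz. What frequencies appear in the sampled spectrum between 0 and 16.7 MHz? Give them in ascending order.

3.3 MHz, 3.85 MHz, 12.7 MHz, 13 MHz, 16.55 MHz

fs/2 = 16.7 MHz.
16.55 MHz ≤ fs/2 = 16.7 MHz, passes unchanged.
54.1 MHz mod fs = 20.7 MHz.
20.7 MHz > fs/2 = 16.7 MHz, folds to fs − 20.7 MHz = 12.7 MHz.
130.3 MHz mod fs = 30.1 MHz.
30.1 MHz > fs/2 = 16.7 MHz, folds to fs − 30.1 MHz = 3.3 MHz.
113.2 MHz mod fs = 13 MHz.
13 MHz ≤ fs/2 = 16.7 MHz, appears at 13 MHz.
137.45 MHz mod fs = 3.85 MHz.
3.85 MHz ≤ fs/2 = 16.7 MHz, appears at 3.85 MHz.
Distinct values: {3.3 MHz, 3.85 MHz, 12.7 MHz, 13 MHz, 16.55 MHz}.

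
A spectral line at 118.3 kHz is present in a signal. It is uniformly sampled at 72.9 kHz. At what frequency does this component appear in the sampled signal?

118.3 kHz mod fs = 45.4 kHz.
45.4 kHz > fs/2 = 36.45 kHz, folds to fs − 45.4 kHz = 27.5 kHz.

27.5 kHz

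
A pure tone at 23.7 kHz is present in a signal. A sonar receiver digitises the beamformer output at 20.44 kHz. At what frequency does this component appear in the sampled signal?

3.26 kHz

23.7 kHz mod fs = 3.26 kHz.
3.26 kHz ≤ fs/2 = 10.22 kHz, appears at 3.26 kHz.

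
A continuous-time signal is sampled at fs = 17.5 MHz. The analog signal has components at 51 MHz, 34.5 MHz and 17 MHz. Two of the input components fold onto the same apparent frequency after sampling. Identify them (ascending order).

17 MHz, 34.5 MHz

fs/2 = 8.75 MHz.
51 MHz mod fs = 16 MHz.
16 MHz > fs/2 = 8.75 MHz, folds to fs − 16 MHz = 1.5 MHz.
34.5 MHz mod fs = 17 MHz.
17 MHz > fs/2 = 8.75 MHz, folds to fs − 17 MHz = 0.5 MHz.
17 MHz > fs/2 = 8.75 MHz, folds to fs − 17 MHz = 0.5 MHz.
17 MHz and 34.5 MHz both map to 0.5 MHz.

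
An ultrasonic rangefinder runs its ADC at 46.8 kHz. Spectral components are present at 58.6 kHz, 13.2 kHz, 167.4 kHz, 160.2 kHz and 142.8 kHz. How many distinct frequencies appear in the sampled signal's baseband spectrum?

fs/2 = 23.4 kHz.
58.6 kHz mod fs = 11.8 kHz.
11.8 kHz ≤ fs/2 = 23.4 kHz, appears at 11.8 kHz.
13.2 kHz ≤ fs/2 = 23.4 kHz, passes unchanged.
167.4 kHz mod fs = 27 kHz.
27 kHz > fs/2 = 23.4 kHz, folds to fs − 27 kHz = 19.8 kHz.
160.2 kHz mod fs = 19.8 kHz.
19.8 kHz ≤ fs/2 = 23.4 kHz, appears at 19.8 kHz.
142.8 kHz mod fs = 2.4 kHz.
2.4 kHz ≤ fs/2 = 23.4 kHz, appears at 2.4 kHz.
Distinct values: {2.4 kHz, 11.8 kHz, 13.2 kHz, 19.8 kHz} → 4.

4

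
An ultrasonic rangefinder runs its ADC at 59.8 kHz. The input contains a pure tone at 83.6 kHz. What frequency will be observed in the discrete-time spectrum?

83.6 kHz mod fs = 23.8 kHz.
23.8 kHz ≤ fs/2 = 29.9 kHz, appears at 23.8 kHz.

23.8 kHz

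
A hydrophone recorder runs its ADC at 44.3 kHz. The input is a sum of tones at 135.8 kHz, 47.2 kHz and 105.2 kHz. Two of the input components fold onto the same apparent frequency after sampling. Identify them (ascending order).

47.2 kHz, 135.8 kHz

fs/2 = 22.15 kHz.
135.8 kHz mod fs = 2.9 kHz.
2.9 kHz ≤ fs/2 = 22.15 kHz, appears at 2.9 kHz.
47.2 kHz mod fs = 2.9 kHz.
2.9 kHz ≤ fs/2 = 22.15 kHz, appears at 2.9 kHz.
105.2 kHz mod fs = 16.6 kHz.
16.6 kHz ≤ fs/2 = 22.15 kHz, appears at 16.6 kHz.
47.2 kHz and 135.8 kHz both map to 2.9 kHz.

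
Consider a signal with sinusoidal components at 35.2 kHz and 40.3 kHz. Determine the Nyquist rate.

80.6 kHz

Highest-frequency component: 40.3 kHz.
Nyquist rate = 2 × 40.3 kHz = 80.6 kHz.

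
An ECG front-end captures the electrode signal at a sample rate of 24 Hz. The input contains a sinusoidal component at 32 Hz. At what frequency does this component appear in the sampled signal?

8 Hz

32 Hz mod fs = 8 Hz.
8 Hz ≤ fs/2 = 12 Hz, appears at 8 Hz.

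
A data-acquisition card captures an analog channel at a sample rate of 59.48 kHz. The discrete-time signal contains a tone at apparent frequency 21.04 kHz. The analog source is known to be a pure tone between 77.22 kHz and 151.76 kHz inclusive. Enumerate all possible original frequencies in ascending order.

80.52 kHz, 97.92 kHz, 140 kHz

Frequencies that alias to 21.04 kHz are k·fs ± 21.04 kHz for integer k ≥ 0.
k=0: 21.04 kHz.
k=1: 38.44 kHz, 80.52 kHz.
k=2: 97.92 kHz, 140 kHz.
k=3: 157.4 kHz, 199.48 kHz.
Within [77.22 kHz, 151.76 kHz]: 80.52 kHz, 97.92 kHz, 140 kHz.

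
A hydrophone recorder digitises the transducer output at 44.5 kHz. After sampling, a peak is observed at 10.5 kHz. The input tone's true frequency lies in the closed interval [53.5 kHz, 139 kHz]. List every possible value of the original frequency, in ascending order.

Frequencies that alias to 10.5 kHz are k·fs ± 10.5 kHz for integer k ≥ 0.
k=0: 10.5 kHz.
k=1: 34 kHz, 55 kHz.
k=2: 78.5 kHz, 99.5 kHz.
k=3: 123 kHz, 144 kHz.
k=4: 167.5 kHz, 188.5 kHz.
Within [53.5 kHz, 139 kHz]: 55 kHz, 78.5 kHz, 99.5 kHz, 123 kHz.

55 kHz, 78.5 kHz, 99.5 kHz, 123 kHz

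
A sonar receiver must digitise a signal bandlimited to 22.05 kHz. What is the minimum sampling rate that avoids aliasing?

44.1 kHz

Nyquist rate = 2 × 22.05 kHz = 44.1 kHz.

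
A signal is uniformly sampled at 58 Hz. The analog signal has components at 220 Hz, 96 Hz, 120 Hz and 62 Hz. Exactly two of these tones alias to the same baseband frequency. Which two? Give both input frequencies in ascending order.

fs/2 = 29 Hz.
220 Hz mod fs = 46 Hz.
46 Hz > fs/2 = 29 Hz, folds to fs − 46 Hz = 12 Hz.
96 Hz mod fs = 38 Hz.
38 Hz > fs/2 = 29 Hz, folds to fs − 38 Hz = 20 Hz.
120 Hz mod fs = 4 Hz.
4 Hz ≤ fs/2 = 29 Hz, appears at 4 Hz.
62 Hz mod fs = 4 Hz.
4 Hz ≤ fs/2 = 29 Hz, appears at 4 Hz.
62 Hz and 120 Hz both map to 4 Hz.

62 Hz, 120 Hz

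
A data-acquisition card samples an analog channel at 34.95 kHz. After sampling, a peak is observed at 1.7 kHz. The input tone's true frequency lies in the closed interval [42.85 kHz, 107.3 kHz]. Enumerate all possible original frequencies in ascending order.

68.2 kHz, 71.6 kHz, 103.15 kHz, 106.55 kHz

Frequencies that alias to 1.7 kHz are k·fs ± 1.7 kHz for integer k ≥ 0.
k=0: 1.7 kHz.
k=1: 33.25 kHz, 36.65 kHz.
k=2: 68.2 kHz, 71.6 kHz.
k=3: 103.15 kHz, 106.55 kHz.
k=4: 138.1 kHz, 141.5 kHz.
Within [42.85 kHz, 107.3 kHz]: 68.2 kHz, 71.6 kHz, 103.15 kHz, 106.55 kHz.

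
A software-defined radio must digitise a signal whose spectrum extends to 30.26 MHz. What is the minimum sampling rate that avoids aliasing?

Nyquist rate = 2 × 30.26 MHz = 60.52 MHz.

60.52 MHz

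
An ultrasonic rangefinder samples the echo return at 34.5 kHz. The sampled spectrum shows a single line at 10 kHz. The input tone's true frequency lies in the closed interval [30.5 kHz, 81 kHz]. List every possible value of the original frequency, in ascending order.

Frequencies that alias to 10 kHz are k·fs ± 10 kHz for integer k ≥ 0.
k=0: 10 kHz.
k=1: 24.5 kHz, 44.5 kHz.
k=2: 59 kHz, 79 kHz.
k=3: 93.5 kHz, 113.5 kHz.
Within [30.5 kHz, 81 kHz]: 44.5 kHz, 59 kHz, 79 kHz.

44.5 kHz, 59 kHz, 79 kHz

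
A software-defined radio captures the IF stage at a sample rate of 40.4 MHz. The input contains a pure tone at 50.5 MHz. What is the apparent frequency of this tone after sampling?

10.1 MHz

50.5 MHz mod fs = 10.1 MHz.
10.1 MHz ≤ fs/2 = 20.2 MHz, appears at 10.1 MHz.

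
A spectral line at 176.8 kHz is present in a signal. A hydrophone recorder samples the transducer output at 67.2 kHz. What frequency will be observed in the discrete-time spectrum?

24.8 kHz

176.8 kHz mod fs = 42.4 kHz.
42.4 kHz > fs/2 = 33.6 kHz, folds to fs − 42.4 kHz = 24.8 kHz.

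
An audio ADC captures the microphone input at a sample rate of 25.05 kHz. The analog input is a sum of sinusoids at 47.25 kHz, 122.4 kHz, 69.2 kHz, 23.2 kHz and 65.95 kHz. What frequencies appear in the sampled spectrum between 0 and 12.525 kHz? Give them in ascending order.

1.85 kHz, 2.85 kHz, 5.95 kHz, 9.2 kHz

fs/2 = 12.525 kHz.
47.25 kHz mod fs = 22.2 kHz.
22.2 kHz > fs/2 = 12.525 kHz, folds to fs − 22.2 kHz = 2.85 kHz.
122.4 kHz mod fs = 22.2 kHz.
22.2 kHz > fs/2 = 12.525 kHz, folds to fs − 22.2 kHz = 2.85 kHz.
69.2 kHz mod fs = 19.1 kHz.
19.1 kHz > fs/2 = 12.525 kHz, folds to fs − 19.1 kHz = 5.95 kHz.
23.2 kHz > fs/2 = 12.525 kHz, folds to fs − 23.2 kHz = 1.85 kHz.
65.95 kHz mod fs = 15.85 kHz.
15.85 kHz > fs/2 = 12.525 kHz, folds to fs − 15.85 kHz = 9.2 kHz.
Distinct values: {1.85 kHz, 2.85 kHz, 5.95 kHz, 9.2 kHz}.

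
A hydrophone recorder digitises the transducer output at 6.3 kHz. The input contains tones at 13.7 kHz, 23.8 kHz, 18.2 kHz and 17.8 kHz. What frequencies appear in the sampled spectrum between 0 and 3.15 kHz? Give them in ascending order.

0.7 kHz, 1.1 kHz, 1.4 kHz

fs/2 = 3.15 kHz.
13.7 kHz mod fs = 1.1 kHz.
1.1 kHz ≤ fs/2 = 3.15 kHz, appears at 1.1 kHz.
23.8 kHz mod fs = 4.9 kHz.
4.9 kHz > fs/2 = 3.15 kHz, folds to fs − 4.9 kHz = 1.4 kHz.
18.2 kHz mod fs = 5.6 kHz.
5.6 kHz > fs/2 = 3.15 kHz, folds to fs − 5.6 kHz = 0.7 kHz.
17.8 kHz mod fs = 5.2 kHz.
5.2 kHz > fs/2 = 3.15 kHz, folds to fs − 5.2 kHz = 1.1 kHz.
Distinct values: {0.7 kHz, 1.1 kHz, 1.4 kHz}.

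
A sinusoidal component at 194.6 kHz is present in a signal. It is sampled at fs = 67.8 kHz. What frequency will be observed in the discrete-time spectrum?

194.6 kHz mod fs = 59 kHz.
59 kHz > fs/2 = 33.9 kHz, folds to fs − 59 kHz = 8.8 kHz.

8.8 kHz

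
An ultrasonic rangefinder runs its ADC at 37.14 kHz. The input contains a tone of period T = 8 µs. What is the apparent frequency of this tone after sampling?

13.58 kHz

T = 8 µs → f = 1/T = 125 kHz.
125 kHz mod fs = 13.58 kHz.
13.58 kHz ≤ fs/2 = 18.57 kHz, appears at 13.58 kHz.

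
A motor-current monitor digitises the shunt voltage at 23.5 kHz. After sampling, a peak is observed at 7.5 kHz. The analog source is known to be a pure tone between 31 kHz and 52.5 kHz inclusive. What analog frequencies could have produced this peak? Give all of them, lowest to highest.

31 kHz, 39.5 kHz

Frequencies that alias to 7.5 kHz are k·fs ± 7.5 kHz for integer k ≥ 0.
k=0: 7.5 kHz.
k=1: 16 kHz, 31 kHz.
k=2: 39.5 kHz, 54.5 kHz.
k=3: 63 kHz, 78 kHz.
Within [31 kHz, 52.5 kHz]: 31 kHz, 39.5 kHz.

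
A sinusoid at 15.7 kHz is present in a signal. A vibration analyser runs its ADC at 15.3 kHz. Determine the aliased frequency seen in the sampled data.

0.4 kHz

15.7 kHz mod fs = 0.4 kHz.
0.4 kHz ≤ fs/2 = 7.65 kHz, appears at 0.4 kHz.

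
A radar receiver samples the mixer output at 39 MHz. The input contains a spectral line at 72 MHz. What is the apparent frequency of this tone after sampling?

6 MHz

72 MHz mod fs = 33 MHz.
33 MHz > fs/2 = 19.5 MHz, folds to fs − 33 MHz = 6 MHz.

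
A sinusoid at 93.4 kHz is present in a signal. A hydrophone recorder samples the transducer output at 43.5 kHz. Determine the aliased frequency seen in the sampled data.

93.4 kHz mod fs = 6.4 kHz.
6.4 kHz ≤ fs/2 = 21.75 kHz, appears at 6.4 kHz.

6.4 kHz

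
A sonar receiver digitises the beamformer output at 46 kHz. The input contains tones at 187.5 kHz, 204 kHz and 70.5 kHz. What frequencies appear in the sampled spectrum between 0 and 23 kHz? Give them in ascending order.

fs/2 = 23 kHz.
187.5 kHz mod fs = 3.5 kHz.
3.5 kHz ≤ fs/2 = 23 kHz, appears at 3.5 kHz.
204 kHz mod fs = 20 kHz.
20 kHz ≤ fs/2 = 23 kHz, appears at 20 kHz.
70.5 kHz mod fs = 24.5 kHz.
24.5 kHz > fs/2 = 23 kHz, folds to fs − 24.5 kHz = 21.5 kHz.
Distinct values: {3.5 kHz, 20 kHz, 21.5 kHz}.

3.5 kHz, 20 kHz, 21.5 kHz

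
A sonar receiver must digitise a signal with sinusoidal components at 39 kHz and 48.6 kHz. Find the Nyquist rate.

Highest-frequency component: 48.6 kHz.
Nyquist rate = 2 × 48.6 kHz = 97.2 kHz.

97.2 kHz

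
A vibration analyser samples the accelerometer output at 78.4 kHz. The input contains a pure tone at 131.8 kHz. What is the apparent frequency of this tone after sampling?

131.8 kHz mod fs = 53.4 kHz.
53.4 kHz > fs/2 = 39.2 kHz, folds to fs − 53.4 kHz = 25 kHz.

25 kHz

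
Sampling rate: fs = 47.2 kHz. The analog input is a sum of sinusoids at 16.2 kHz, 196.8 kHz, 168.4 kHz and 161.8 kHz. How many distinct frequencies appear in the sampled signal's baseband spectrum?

4

fs/2 = 23.6 kHz.
16.2 kHz ≤ fs/2 = 23.6 kHz, passes unchanged.
196.8 kHz mod fs = 8 kHz.
8 kHz ≤ fs/2 = 23.6 kHz, appears at 8 kHz.
168.4 kHz mod fs = 26.8 kHz.
26.8 kHz > fs/2 = 23.6 kHz, folds to fs − 26.8 kHz = 20.4 kHz.
161.8 kHz mod fs = 20.2 kHz.
20.2 kHz ≤ fs/2 = 23.6 kHz, appears at 20.2 kHz.
Distinct values: {8 kHz, 16.2 kHz, 20.2 kHz, 20.4 kHz} → 4.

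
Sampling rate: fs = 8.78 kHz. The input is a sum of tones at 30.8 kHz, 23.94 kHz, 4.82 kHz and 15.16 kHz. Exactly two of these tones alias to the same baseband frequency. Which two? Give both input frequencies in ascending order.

fs/2 = 4.39 kHz.
30.8 kHz mod fs = 4.46 kHz.
4.46 kHz > fs/2 = 4.39 kHz, folds to fs − 4.46 kHz = 4.32 kHz.
23.94 kHz mod fs = 6.38 kHz.
6.38 kHz > fs/2 = 4.39 kHz, folds to fs − 6.38 kHz = 2.4 kHz.
4.82 kHz > fs/2 = 4.39 kHz, folds to fs − 4.82 kHz = 3.96 kHz.
15.16 kHz mod fs = 6.38 kHz.
6.38 kHz > fs/2 = 4.39 kHz, folds to fs − 6.38 kHz = 2.4 kHz.
15.16 kHz and 23.94 kHz both map to 2.4 kHz.

15.16 kHz, 23.94 kHz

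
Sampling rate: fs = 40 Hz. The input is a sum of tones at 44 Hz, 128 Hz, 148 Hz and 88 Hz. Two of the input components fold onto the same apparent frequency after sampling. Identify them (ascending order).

88 Hz, 128 Hz

fs/2 = 20 Hz.
44 Hz mod fs = 4 Hz.
4 Hz ≤ fs/2 = 20 Hz, appears at 4 Hz.
128 Hz mod fs = 8 Hz.
8 Hz ≤ fs/2 = 20 Hz, appears at 8 Hz.
148 Hz mod fs = 28 Hz.
28 Hz > fs/2 = 20 Hz, folds to fs − 28 Hz = 12 Hz.
88 Hz mod fs = 8 Hz.
8 Hz ≤ fs/2 = 20 Hz, appears at 8 Hz.
88 Hz and 128 Hz both map to 8 Hz.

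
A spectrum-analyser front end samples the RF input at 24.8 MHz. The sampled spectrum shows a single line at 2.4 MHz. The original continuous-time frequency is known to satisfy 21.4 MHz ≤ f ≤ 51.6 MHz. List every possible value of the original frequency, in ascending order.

Frequencies that alias to 2.4 MHz are k·fs ± 2.4 MHz for integer k ≥ 0.
k=0: 2.4 MHz.
k=1: 22.4 MHz, 27.2 MHz.
k=2: 47.2 MHz, 52 MHz.
k=3: 72 MHz, 76.8 MHz.
Within [21.4 MHz, 51.6 MHz]: 22.4 MHz, 27.2 MHz, 47.2 MHz.

22.4 MHz, 27.2 MHz, 47.2 MHz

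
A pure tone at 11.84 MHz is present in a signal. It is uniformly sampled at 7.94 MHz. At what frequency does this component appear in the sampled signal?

11.84 MHz mod fs = 3.9 MHz.
3.9 MHz ≤ fs/2 = 3.97 MHz, appears at 3.9 MHz.

3.9 MHz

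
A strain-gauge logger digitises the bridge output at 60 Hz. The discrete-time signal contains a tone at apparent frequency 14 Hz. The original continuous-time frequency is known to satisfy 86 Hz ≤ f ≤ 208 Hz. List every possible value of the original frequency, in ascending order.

106 Hz, 134 Hz, 166 Hz, 194 Hz

Frequencies that alias to 14 Hz are k·fs ± 14 Hz for integer k ≥ 0.
k=0: 14 Hz.
k=1: 46 Hz, 74 Hz.
k=2: 106 Hz, 134 Hz.
k=3: 166 Hz, 194 Hz.
k=4: 226 Hz, 254 Hz.
Within [86 Hz, 208 Hz]: 106 Hz, 134 Hz, 166 Hz, 194 Hz.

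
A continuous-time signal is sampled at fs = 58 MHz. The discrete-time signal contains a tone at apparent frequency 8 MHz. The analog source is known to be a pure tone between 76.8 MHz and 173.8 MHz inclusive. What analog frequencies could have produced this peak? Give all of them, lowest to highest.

108 MHz, 124 MHz, 166 MHz

Frequencies that alias to 8 MHz are k·fs ± 8 MHz for integer k ≥ 0.
k=0: 8 MHz.
k=1: 50 MHz, 66 MHz.
k=2: 108 MHz, 124 MHz.
k=3: 166 MHz, 182 MHz.
k=4: 224 MHz, 240 MHz.
Within [76.8 MHz, 173.8 MHz]: 108 MHz, 124 MHz, 166 MHz.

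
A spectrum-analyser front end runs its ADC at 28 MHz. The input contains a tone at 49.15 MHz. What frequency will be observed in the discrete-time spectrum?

6.85 MHz

49.15 MHz mod fs = 21.15 MHz.
21.15 MHz > fs/2 = 14 MHz, folds to fs − 21.15 MHz = 6.85 MHz.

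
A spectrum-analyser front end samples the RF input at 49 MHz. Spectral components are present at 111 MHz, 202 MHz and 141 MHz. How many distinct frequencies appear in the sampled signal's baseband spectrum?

2

fs/2 = 24.5 MHz.
111 MHz mod fs = 13 MHz.
13 MHz ≤ fs/2 = 24.5 MHz, appears at 13 MHz.
202 MHz mod fs = 6 MHz.
6 MHz ≤ fs/2 = 24.5 MHz, appears at 6 MHz.
141 MHz mod fs = 43 MHz.
43 MHz > fs/2 = 24.5 MHz, folds to fs − 43 MHz = 6 MHz.
Distinct values: {6 MHz, 13 MHz} → 2.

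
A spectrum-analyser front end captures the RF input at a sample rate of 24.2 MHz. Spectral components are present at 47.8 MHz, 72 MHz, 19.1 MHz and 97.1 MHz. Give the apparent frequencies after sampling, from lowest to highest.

0.3 MHz, 0.6 MHz, 5.1 MHz

fs/2 = 12.1 MHz.
47.8 MHz mod fs = 23.6 MHz.
23.6 MHz > fs/2 = 12.1 MHz, folds to fs − 23.6 MHz = 0.6 MHz.
72 MHz mod fs = 23.6 MHz.
23.6 MHz > fs/2 = 12.1 MHz, folds to fs − 23.6 MHz = 0.6 MHz.
19.1 MHz > fs/2 = 12.1 MHz, folds to fs − 19.1 MHz = 5.1 MHz.
97.1 MHz mod fs = 0.3 MHz.
0.3 MHz ≤ fs/2 = 12.1 MHz, appears at 0.3 MHz.
Distinct values: {0.3 MHz, 0.6 MHz, 5.1 MHz}.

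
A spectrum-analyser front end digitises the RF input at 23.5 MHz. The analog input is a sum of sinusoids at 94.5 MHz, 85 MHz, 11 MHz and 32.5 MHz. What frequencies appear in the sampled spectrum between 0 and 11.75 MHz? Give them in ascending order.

0.5 MHz, 9 MHz, 11 MHz

fs/2 = 11.75 MHz.
94.5 MHz mod fs = 0.5 MHz.
0.5 MHz ≤ fs/2 = 11.75 MHz, appears at 0.5 MHz.
85 MHz mod fs = 14.5 MHz.
14.5 MHz > fs/2 = 11.75 MHz, folds to fs − 14.5 MHz = 9 MHz.
11 MHz ≤ fs/2 = 11.75 MHz, passes unchanged.
32.5 MHz mod fs = 9 MHz.
9 MHz ≤ fs/2 = 11.75 MHz, appears at 9 MHz.
Distinct values: {0.5 MHz, 9 MHz, 11 MHz}.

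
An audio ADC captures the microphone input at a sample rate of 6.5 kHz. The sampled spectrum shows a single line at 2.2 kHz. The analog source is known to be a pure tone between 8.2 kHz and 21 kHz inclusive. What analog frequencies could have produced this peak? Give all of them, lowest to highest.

Frequencies that alias to 2.2 kHz are k·fs ± 2.2 kHz for integer k ≥ 0.
k=0: 2.2 kHz.
k=1: 4.3 kHz, 8.7 kHz.
k=2: 10.8 kHz, 15.2 kHz.
k=3: 17.3 kHz, 21.7 kHz.
k=4: 23.8 kHz, 28.2 kHz.
Within [8.2 kHz, 21 kHz]: 8.7 kHz, 10.8 kHz, 15.2 kHz, 17.3 kHz.

8.7 kHz, 10.8 kHz, 15.2 kHz, 17.3 kHz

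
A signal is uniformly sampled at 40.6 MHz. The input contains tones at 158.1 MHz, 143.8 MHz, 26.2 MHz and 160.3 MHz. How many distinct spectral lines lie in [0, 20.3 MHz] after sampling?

4

fs/2 = 20.3 MHz.
158.1 MHz mod fs = 36.3 MHz.
36.3 MHz > fs/2 = 20.3 MHz, folds to fs − 36.3 MHz = 4.3 MHz.
143.8 MHz mod fs = 22 MHz.
22 MHz > fs/2 = 20.3 MHz, folds to fs − 22 MHz = 18.6 MHz.
26.2 MHz > fs/2 = 20.3 MHz, folds to fs − 26.2 MHz = 14.4 MHz.
160.3 MHz mod fs = 38.5 MHz.
38.5 MHz > fs/2 = 20.3 MHz, folds to fs − 38.5 MHz = 2.1 MHz.
Distinct values: {2.1 MHz, 4.3 MHz, 14.4 MHz, 18.6 MHz} → 4.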